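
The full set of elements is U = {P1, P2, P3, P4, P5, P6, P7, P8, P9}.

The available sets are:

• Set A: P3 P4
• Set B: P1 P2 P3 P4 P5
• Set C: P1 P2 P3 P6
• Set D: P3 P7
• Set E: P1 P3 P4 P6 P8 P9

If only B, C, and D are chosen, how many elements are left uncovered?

Union of B, C, D = {P1, P2, P3, P4, P5, P6, P7}.
Not covered: P8, P9 — 2 elements.

2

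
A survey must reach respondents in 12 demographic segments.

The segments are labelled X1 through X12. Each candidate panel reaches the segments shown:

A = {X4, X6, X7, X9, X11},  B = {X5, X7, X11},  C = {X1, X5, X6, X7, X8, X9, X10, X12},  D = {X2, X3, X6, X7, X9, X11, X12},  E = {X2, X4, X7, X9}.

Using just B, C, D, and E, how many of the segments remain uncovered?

0

Union of B, C, D, E = {X1, X2, X3, X4, X5, X6, X7, X8, X9, X10, X11, X12} — that's every segment, so 0 are uncovered.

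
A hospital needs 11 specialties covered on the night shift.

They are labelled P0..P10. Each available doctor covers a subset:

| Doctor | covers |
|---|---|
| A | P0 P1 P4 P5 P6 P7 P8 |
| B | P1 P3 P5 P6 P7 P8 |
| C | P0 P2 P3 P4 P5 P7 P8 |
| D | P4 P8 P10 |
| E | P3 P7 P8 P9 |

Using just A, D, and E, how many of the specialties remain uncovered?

Union of A, D, E = {P0, P1, P3, P4, P5, P6, P7, P8, P9, P10}.
Not covered: P2 — 1 specialty.

1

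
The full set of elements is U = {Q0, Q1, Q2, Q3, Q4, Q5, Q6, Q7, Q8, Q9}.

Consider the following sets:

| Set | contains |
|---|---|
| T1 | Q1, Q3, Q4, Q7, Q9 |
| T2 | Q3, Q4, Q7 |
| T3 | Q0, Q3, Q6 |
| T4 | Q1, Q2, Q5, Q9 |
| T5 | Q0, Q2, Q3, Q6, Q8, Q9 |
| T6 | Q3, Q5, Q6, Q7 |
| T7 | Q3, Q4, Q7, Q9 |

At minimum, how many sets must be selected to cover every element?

3

T4 and T5 and T7 together: T4 ∪ T5 ∪ T7 = {Q0, Q1, Q2, Q3, Q4, Q5, Q6, Q7, Q8, Q9} — every element is covered.
Only T5 contains Q8, so T5 is forced; the remaining 4 elements need at least 2 more sets (each remaining set adds at most 3) — so at least 3 sets are needed, and 3 is optimal.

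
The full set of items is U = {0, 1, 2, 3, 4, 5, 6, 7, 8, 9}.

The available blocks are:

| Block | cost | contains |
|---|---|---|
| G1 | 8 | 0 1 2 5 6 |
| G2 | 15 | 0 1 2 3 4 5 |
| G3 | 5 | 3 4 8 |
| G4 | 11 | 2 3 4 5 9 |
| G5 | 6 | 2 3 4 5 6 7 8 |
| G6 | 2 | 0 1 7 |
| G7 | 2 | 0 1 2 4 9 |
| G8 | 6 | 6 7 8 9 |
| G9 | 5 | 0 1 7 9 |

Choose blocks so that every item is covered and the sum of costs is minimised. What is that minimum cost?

G5, G7 together cover every item (G5 ∪ G7 = {0, 1, 2, 3, 4, 5, 6, 7, 8, 9}); total cost 6 + 2 = 8.
No covering selection has total cost below 8.

8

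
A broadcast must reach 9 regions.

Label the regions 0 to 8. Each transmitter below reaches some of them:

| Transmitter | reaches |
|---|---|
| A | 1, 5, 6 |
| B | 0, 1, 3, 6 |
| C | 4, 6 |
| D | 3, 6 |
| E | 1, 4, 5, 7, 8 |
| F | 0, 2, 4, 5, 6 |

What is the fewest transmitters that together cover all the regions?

3

B and E and F together: B ∪ E ∪ F = {0, 1, 2, 3, 4, 5, 6, 7, 8} — every region is covered.
Only F contains 2, so F is forced; the remaining 4 regions need at least 2 more transmitters (each remaining transmitter adds at most 3) — so at least 3 transmitters are needed, and 3 is optimal.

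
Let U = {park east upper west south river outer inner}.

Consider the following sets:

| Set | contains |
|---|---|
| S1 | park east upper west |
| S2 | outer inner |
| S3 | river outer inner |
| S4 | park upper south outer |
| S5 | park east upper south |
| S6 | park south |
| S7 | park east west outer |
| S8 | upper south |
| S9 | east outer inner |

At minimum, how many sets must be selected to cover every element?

S1 and S3 and S8 together: S1 ∪ S3 ∪ S8 = {park, east, upper, west, south, river, outer, inner} — every element is covered.
Only S3 contains river, so S3 is forced; the remaining 5 elements need at least 2 more sets (each remaining set adds at most 4) — so at least 3 sets are needed, and 3 is optimal.

3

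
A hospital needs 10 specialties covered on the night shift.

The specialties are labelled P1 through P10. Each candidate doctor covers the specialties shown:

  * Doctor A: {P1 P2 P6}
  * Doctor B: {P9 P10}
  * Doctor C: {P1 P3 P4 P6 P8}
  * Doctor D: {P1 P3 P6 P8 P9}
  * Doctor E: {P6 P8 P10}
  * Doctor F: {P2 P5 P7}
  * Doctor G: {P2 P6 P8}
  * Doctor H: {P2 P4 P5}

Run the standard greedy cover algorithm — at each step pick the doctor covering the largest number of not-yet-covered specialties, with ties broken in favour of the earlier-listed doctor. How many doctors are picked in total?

Greedy: pick C (covers 5 new) → pick F (covers 3 new) → pick B (covers 2 new). Total picks: 3.

3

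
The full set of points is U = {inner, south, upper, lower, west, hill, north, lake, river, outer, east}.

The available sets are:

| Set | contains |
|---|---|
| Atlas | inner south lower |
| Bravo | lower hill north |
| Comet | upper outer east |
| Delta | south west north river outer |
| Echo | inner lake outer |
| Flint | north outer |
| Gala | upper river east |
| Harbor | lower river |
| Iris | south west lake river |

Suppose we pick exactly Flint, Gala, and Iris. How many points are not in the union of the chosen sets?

3

Union of Flint, Gala, Iris = {south, upper, west, north, lake, river, outer, east}.
Not covered: inner, lower, hill — 3 points.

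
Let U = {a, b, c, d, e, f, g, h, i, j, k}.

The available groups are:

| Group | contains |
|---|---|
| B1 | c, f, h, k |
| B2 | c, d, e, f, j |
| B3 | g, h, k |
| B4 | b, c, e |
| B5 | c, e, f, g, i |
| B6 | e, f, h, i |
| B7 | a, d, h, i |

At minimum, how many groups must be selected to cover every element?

B2 and B3 and B4 and B7 together: B2 ∪ B3 ∪ B4 ∪ B7 = {a, b, c, d, e, f, g, h, i, j, k} — every element is covered.
No 3 of the 7 groups cover everything (all 35 combinations miss at least one element), so 4 is optimal.

4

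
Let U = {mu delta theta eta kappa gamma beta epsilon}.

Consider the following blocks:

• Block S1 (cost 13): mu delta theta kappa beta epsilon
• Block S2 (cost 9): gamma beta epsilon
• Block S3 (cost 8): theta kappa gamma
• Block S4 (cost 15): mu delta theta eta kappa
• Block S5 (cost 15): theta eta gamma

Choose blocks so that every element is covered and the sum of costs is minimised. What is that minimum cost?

S2, S4 together cover every element (S2 ∪ S4 = {mu, delta, theta, eta, kappa, gamma, beta, epsilon}); total cost 9 + 15 = 24.
The greedy pick S1, S5 costs 28; no covering selection beats 24.

24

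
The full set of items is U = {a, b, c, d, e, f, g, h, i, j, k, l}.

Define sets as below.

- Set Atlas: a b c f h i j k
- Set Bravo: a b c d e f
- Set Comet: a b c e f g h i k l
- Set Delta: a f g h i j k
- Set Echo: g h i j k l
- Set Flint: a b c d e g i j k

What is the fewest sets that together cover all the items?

2

Comet and Flint cover everything between them: the union {a, b, c, d, e, f, g, h, i, j, k, l} is all of U.
No single set has all 12 items (the largest, Comet, has 10), so 2 is optimal.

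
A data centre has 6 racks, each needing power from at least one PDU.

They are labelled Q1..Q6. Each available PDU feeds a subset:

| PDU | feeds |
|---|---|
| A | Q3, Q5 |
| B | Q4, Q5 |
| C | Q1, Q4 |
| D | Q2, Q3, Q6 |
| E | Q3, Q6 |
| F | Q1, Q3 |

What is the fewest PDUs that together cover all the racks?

B and D and F together: B ∪ D ∪ F = {Q1, Q2, Q3, Q4, Q5, Q6} — every rack is covered.
Only D contains Q2, so D is forced; the remaining 3 racks need at least 2 more PDUs (each remaining PDU adds at most 2) — so at least 3 PDUs are needed, and 3 is optimal.

3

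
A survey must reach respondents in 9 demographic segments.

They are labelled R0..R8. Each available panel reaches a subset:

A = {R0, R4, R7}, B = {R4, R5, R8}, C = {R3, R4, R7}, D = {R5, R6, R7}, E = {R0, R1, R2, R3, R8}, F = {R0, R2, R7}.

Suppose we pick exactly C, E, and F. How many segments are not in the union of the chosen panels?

2

Union of C, E, F = {R0, R1, R2, R3, R4, R7, R8}.
Not covered: R5, R6 — 2 segments.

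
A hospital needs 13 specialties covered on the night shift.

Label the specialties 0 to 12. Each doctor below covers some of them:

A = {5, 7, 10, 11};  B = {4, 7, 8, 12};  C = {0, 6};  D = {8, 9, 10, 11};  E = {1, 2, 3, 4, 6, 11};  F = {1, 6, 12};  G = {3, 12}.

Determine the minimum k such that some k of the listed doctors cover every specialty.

5

Take {A, C, D, E, F}. Their union is {0, 1, 2, 3, 4, 5, 6, 7, 8, 9, 10, 11, 12}, which is all 13 specialties.
No 4 of the 7 doctors cover everything (all 35 combinations miss at least one specialty), so 5 is optimal.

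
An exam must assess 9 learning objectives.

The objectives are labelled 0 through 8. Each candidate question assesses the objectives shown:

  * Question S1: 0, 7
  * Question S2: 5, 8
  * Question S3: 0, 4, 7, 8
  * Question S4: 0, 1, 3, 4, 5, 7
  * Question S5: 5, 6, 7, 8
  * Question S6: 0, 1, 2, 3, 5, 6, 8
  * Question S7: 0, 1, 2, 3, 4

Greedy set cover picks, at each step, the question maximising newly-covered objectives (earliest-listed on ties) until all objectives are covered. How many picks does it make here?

2

Greedy: pick S6 (covers 7 new) → pick S3 (covers 2 new). Total picks: 2.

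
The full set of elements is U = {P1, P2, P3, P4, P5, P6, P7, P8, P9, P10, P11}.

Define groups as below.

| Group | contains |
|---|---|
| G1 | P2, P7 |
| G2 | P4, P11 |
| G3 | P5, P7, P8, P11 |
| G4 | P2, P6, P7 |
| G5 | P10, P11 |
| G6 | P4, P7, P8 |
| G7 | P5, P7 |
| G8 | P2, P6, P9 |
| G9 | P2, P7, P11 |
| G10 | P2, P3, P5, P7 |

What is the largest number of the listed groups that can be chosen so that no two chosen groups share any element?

G5, G6, G8 are pairwise disjoint (G5={P10,P11}; G6={P4,P7,P8}; G8={P2,P6,P9}).
Every remaining group overlaps one of these, and no 4 of the listed groups are pairwise disjoint, so 3 is the maximum.

3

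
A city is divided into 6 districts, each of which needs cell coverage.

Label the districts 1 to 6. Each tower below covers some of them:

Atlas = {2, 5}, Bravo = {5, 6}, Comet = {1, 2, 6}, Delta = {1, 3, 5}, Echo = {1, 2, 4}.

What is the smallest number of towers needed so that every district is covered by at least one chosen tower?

3

Take {Bravo, Delta, Echo}. Their union is {1, 2, 3, 4, 5, 6}, which is all 6 districts.
Only Delta contains 3, so Delta is forced; the remaining 3 districts need at least 2 more towers (each remaining tower adds at most 2) — so at least 3 towers are needed, and 3 is optimal.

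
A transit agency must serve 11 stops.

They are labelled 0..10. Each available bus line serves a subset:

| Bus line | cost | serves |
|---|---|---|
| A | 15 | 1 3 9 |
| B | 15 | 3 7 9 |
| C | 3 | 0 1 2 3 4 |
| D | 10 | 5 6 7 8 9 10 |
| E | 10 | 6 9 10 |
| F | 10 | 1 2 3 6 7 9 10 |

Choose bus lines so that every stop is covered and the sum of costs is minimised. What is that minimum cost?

C, D together cover every stop (C ∪ D = {0, 1, 2, 3, 4, 5, 6, 7, 8, 9, 10}); total cost 3 + 10 = 13.
No covering selection has total cost below 13.

13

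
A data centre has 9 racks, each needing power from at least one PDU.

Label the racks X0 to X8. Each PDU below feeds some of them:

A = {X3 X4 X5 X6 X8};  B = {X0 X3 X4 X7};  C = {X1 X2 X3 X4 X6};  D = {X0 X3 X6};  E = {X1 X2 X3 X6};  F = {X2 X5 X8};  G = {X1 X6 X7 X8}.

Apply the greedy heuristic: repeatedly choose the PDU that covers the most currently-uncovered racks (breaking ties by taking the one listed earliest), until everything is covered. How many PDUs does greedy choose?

Greedy: pick A (covers 5 new) → pick B (covers 2 new) → pick C (covers 2 new). Total picks: 3.

3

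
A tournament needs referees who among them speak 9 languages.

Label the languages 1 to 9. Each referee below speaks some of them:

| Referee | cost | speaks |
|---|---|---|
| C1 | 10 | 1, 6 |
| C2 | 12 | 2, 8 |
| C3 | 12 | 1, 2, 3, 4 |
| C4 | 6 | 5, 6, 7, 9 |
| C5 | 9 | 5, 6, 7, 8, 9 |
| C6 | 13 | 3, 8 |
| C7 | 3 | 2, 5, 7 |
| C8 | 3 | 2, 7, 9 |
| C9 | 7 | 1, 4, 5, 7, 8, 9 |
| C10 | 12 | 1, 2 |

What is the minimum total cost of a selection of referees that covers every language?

C3, C5 together cover every language (C3 ∪ C5 = {1, 2, 3, 4, 5, 6, 7, 8, 9}); total cost 12 + 9 = 21.
The greedy pick C7, C9, C4, C3 costs 28; no covering selection beats 21.

21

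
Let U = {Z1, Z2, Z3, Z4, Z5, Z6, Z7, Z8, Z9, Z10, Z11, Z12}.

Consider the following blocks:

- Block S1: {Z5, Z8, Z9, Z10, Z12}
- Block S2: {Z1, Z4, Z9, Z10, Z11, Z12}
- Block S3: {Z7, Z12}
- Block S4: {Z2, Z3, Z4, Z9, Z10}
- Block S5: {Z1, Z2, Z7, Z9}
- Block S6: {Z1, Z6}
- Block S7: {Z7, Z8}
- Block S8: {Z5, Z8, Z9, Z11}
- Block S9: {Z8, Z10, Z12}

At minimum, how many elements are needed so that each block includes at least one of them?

The 4 elements {Z1, Z3, Z7, Z8} hit every block.
No choice of 3 elements meets every block, so 4 is the minimum.

4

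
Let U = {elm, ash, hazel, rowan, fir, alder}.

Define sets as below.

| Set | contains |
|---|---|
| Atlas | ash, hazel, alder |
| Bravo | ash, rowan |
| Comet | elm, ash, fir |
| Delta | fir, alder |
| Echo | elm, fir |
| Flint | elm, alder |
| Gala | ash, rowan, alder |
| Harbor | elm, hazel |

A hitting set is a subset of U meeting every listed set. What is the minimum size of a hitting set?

Take H = {elm, ash, fir}. Each listed set contains at least one of these, so H is a hitting set of size 3.
The sets Bravo, Delta, Harbor are pairwise disjoint, so any hitting set needs a separate point for each — at least 3. Hence 3 is optimal.

3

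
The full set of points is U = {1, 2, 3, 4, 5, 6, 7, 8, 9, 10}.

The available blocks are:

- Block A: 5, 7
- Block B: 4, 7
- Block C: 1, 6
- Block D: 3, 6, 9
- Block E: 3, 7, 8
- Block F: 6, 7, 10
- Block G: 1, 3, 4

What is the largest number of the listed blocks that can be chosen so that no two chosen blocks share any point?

F, G are pairwise disjoint (F={6,7,10}; G={1,3,4}).
Every remaining block overlaps one of these, and no 3 of the listed blocks are pairwise disjoint, so 2 is the maximum.

2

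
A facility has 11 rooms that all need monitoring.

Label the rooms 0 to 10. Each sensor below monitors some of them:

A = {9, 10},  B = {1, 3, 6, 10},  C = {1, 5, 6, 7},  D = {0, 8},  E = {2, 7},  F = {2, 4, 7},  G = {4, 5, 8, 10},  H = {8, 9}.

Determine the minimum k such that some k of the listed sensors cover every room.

5

A and B and D and F and G together: A ∪ B ∪ D ∪ F ∪ G = {0, 1, 2, 3, 4, 5, 6, 7, 8, 9, 10} — every room is covered.
No 4 of the 8 sensors cover everything (all 70 combinations miss at least one room), so 5 is optimal.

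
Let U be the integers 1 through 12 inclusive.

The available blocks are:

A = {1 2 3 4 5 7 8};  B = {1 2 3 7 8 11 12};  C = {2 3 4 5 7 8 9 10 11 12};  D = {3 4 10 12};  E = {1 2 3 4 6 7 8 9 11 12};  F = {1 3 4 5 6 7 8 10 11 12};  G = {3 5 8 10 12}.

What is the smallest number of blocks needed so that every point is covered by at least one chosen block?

E and G cover everything between them: the union {1, 2, 3, 4, 5, 6, 7, 8, 9, 10, 11, 12} is all of U.
No single block has all 12 points (the largest, C, has 10), so 2 is optimal.

2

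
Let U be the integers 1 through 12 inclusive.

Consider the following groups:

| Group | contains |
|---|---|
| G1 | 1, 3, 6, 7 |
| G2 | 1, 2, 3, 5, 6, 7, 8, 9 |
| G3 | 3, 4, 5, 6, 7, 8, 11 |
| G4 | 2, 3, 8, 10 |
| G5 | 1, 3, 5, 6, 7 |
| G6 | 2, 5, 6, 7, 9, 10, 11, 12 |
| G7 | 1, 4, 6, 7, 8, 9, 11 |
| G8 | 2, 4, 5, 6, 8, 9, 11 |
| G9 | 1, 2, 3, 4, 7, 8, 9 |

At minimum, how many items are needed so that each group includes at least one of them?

2

Take H = {3, 6}. Each listed group contains at least one of these, so H is a hitting set of size 2.
No single item lies in every group, so at least 2 are needed and 2 is optimal.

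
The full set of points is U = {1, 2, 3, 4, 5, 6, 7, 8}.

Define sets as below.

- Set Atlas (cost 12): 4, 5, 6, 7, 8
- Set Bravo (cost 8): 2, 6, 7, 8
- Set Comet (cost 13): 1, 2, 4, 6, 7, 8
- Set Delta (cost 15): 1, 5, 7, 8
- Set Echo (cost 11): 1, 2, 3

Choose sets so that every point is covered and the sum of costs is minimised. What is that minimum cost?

23

Atlas, Echo together cover every point (Atlas ∪ Echo = {1, 2, 3, 4, 5, 6, 7, 8}); total cost 12 + 11 = 23.
The greedy pick Bravo, Echo, Atlas costs 31; no covering selection beats 23.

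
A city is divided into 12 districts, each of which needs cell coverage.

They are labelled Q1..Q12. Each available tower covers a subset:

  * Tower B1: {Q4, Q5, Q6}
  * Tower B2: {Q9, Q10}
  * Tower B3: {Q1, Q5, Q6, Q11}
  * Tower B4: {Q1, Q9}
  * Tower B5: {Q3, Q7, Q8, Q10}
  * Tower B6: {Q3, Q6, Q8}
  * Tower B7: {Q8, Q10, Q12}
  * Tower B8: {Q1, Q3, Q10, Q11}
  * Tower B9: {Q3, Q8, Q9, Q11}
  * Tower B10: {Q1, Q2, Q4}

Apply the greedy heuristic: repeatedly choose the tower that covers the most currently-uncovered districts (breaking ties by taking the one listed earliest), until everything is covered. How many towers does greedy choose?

Greedy: pick B3 (covers 4 new) → pick B5 (covers 4 new) → pick B10 (covers 2 new) → pick B2 (covers 1 new) → pick B7 (covers 1 new). Total picks: 5.

5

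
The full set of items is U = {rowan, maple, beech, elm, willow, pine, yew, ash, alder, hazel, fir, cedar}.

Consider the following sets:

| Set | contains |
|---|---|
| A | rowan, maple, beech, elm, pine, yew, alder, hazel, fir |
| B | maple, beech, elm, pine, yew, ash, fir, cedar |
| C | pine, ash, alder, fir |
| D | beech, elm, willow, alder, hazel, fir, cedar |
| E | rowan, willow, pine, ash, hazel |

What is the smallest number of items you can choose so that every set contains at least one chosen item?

H = {rowan, fir} meets every set (each contains at least one member of H), and |H| = 2.
No single item lies in every set, so at least 2 are needed and 2 is optimal.

2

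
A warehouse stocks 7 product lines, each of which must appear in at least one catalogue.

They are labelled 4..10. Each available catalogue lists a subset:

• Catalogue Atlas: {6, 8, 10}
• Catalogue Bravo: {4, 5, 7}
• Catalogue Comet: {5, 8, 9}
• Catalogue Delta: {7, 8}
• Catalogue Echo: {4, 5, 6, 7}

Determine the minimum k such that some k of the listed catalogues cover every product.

3

Atlas and Comet and Echo together: Atlas ∪ Comet ∪ Echo = {4, 5, 6, 7, 8, 9, 10} — every product is covered.
Only Comet contains 9, so Comet is forced; the remaining 4 products need at least 2 more catalogues (each remaining catalogue adds at most 3) — so at least 3 catalogues are needed, and 3 is optimal.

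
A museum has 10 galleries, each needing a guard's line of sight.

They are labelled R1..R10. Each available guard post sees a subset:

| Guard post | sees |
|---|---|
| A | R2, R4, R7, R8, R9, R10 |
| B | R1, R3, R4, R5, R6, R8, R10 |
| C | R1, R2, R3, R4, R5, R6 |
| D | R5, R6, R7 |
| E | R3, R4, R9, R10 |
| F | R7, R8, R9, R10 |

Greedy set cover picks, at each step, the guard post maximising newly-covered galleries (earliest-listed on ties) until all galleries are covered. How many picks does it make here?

2

Greedy: pick B (covers 7 new) → pick A (covers 3 new). Total picks: 2.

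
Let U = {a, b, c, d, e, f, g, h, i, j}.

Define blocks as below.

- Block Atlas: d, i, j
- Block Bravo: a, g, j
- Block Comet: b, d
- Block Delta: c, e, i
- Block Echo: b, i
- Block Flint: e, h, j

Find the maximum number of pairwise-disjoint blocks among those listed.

Bravo, Comet, Delta are pairwise disjoint (Bravo={a,g,j}; Comet={b,d}; Delta={c,e,i}).
Every remaining block overlaps one of these, and no 4 of the listed blocks are pairwise disjoint, so 3 is the maximum.

3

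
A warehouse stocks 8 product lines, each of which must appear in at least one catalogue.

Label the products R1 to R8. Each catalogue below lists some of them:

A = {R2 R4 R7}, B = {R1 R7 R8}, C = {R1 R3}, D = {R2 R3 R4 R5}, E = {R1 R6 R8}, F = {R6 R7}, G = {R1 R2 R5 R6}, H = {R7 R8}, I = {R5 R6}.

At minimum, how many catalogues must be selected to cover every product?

3

Take {B, D, E}. Their union is {R1, R2, R3, R4, R5, R6, R7, R8}, which is all 8 products.
No 2 of the 9 catalogues cover everything (all 36 combinations miss at least one product), so 3 is optimal.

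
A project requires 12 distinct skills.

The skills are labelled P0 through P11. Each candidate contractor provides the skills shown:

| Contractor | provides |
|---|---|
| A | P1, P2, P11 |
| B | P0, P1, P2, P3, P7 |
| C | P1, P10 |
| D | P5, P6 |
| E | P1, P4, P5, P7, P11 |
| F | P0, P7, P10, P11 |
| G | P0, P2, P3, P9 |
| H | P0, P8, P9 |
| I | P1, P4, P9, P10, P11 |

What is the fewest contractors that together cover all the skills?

4

Take {B, D, H, I}. Their union is {P0, P1, P2, P3, P4, P5, P6, P7, P8, P9, P10, P11}, which is all 12 skills.
No 3 of the 9 contractors cover everything (all 84 combinations miss at least one skill), so 4 is optimal.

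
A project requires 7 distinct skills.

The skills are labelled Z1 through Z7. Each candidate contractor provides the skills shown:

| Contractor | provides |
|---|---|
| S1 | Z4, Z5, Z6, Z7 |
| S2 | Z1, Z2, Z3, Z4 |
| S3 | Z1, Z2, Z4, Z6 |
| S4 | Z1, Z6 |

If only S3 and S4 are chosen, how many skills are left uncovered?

Union of S3, S4 = {Z1, Z2, Z4, Z6}.
Not covered: Z3, Z5, Z7 — 3 skills.

3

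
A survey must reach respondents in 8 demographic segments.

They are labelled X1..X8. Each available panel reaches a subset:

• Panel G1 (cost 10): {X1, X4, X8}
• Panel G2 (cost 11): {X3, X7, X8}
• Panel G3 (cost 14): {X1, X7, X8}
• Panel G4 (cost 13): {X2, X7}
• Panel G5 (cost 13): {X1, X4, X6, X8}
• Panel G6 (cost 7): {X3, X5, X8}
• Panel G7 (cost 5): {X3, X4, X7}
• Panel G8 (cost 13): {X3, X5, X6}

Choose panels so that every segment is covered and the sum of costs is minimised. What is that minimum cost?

G4, G5, G6 together cover every segment (G4 ∪ G5 ∪ G6 = {X1, X2, X3, X4, X5, X6, X7, X8}); total cost 13 + 13 + 7 = 33.
The greedy pick G7, G6, G5, G4 costs 38; no covering selection beats 33.

33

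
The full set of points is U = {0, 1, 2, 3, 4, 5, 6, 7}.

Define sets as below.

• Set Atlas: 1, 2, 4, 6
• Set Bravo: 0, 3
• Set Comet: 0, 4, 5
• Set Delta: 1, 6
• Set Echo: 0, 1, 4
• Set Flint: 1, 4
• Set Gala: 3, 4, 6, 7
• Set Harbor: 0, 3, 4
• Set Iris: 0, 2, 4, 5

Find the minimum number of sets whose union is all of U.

3

Atlas and Gala and Iris together: Atlas ∪ Gala ∪ Iris = {0, 1, 2, 3, 4, 5, 6, 7} — every point is covered.
Only Gala contains 7, so Gala is forced; the remaining 4 points need at least 2 more sets (each remaining set adds at most 3) — so at least 3 sets are needed, and 3 is optimal.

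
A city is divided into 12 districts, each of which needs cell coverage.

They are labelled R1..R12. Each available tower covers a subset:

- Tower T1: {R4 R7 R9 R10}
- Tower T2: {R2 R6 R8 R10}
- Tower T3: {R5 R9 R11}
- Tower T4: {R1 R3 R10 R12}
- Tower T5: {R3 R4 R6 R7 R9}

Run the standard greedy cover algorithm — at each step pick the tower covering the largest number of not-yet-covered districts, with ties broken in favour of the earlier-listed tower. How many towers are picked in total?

Greedy: pick T5 (covers 5 new) → pick T2 (covers 3 new) → pick T3 (covers 2 new) → pick T4 (covers 2 new). Total picks: 4.

4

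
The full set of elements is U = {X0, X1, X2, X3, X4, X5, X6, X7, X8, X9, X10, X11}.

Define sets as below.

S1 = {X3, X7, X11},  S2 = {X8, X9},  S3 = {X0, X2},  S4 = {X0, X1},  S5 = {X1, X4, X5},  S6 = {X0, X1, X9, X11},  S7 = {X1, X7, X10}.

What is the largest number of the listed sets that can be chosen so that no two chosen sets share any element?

4

S1, S2, S3, S5 are pairwise disjoint (S1={X3,X7,X11}; S2={X8,X9}; S3={X0,X2}; S5={X1,X4,X5}).
Every remaining set overlaps one of these, and no 5 of the listed sets are pairwise disjoint, so 4 is the maximum.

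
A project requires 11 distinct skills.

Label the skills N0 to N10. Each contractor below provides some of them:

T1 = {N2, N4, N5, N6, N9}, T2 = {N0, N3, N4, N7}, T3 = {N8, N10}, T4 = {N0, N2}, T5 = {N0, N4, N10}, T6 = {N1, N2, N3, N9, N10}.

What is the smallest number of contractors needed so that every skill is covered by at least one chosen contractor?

4

T1 and T2 and T3 and T6 together: T1 ∪ T2 ∪ T3 ∪ T6 = {N0, N1, N2, N3, N4, N5, N6, N7, N8, N9, N10} — every skill is covered.
No 3 of the 6 contractors cover everything (all 20 combinations miss at least one skill), so 4 is optimal.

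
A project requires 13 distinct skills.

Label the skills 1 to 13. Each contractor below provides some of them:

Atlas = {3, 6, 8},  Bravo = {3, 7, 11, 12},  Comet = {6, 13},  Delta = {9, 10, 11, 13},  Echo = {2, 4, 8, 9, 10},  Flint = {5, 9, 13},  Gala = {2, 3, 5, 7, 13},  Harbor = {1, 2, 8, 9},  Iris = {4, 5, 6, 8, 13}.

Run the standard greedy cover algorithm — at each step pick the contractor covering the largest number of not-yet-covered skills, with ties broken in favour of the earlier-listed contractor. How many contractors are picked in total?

Greedy: pick Echo (covers 5 new) → pick Bravo (covers 4 new) → pick Iris (covers 3 new) → pick Harbor (covers 1 new). Total picks: 4.

4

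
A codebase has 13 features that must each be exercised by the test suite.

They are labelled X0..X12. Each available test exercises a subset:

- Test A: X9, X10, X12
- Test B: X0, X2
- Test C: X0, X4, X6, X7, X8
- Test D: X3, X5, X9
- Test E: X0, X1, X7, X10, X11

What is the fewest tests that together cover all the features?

5

A and B and C and D and E together: A ∪ B ∪ C ∪ D ∪ E = {X0, X1, X2, X3, X4, X5, X6, X7, X8, X9, X10, X11, X12} — every feature is covered.
No 4 of the 5 tests cover everything (all 5 combinations miss at least one feature), so 5 is optimal.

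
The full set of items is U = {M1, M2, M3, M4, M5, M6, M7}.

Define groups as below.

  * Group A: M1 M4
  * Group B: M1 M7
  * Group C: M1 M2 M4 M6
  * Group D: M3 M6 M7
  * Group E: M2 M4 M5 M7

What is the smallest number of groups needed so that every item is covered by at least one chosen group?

3

C, D, and E cover everything between them: the union {M1, M2, M3, M4, M5, M6, M7} is all of U.
Only D contains M3, so D is forced; the remaining 4 items need at least 2 more groups (each remaining group adds at most 3) — so at least 3 groups are needed, and 3 is optimal.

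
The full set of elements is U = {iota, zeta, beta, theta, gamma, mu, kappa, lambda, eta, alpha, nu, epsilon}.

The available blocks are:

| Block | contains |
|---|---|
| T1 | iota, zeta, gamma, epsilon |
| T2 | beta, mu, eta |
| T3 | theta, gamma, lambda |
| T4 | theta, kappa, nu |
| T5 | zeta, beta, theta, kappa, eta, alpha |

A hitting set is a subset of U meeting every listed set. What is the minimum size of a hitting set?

3

The 3 elements {theta, mu, epsilon} hit every block.
The blocks T1, T2, T4 are pairwise disjoint, so any hitting set needs a separate element for each — at least 3. Hence 3 is optimal.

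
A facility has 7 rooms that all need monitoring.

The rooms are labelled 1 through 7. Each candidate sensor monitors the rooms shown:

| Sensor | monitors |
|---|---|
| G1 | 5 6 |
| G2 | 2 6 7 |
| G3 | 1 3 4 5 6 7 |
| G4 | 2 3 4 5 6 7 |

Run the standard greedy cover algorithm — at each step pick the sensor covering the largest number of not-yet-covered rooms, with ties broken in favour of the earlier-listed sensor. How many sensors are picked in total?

2

Greedy: pick G3 (covers 6 new) → pick G2 (covers 1 new). Total picks: 2.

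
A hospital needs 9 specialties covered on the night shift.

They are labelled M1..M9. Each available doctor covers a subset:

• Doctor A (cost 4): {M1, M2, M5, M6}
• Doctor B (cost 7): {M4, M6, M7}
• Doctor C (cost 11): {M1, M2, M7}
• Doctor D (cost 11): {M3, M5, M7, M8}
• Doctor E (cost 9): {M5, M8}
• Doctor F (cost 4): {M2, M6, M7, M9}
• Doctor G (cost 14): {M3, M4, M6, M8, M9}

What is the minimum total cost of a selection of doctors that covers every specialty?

A, F, G together cover every specialty (A ∪ F ∪ G = {M1, M2, M3, M4, M5, M6, M7, M8, M9}); total cost 4 + 4 + 14 = 22.
No covering selection has total cost below 22.

22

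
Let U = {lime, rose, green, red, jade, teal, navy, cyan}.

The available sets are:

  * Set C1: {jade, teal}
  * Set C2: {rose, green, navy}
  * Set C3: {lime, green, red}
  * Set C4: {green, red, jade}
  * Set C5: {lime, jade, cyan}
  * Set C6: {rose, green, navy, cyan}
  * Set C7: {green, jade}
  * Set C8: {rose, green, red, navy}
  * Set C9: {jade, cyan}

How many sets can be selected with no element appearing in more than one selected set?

C1, C8 are pairwise disjoint (C1={jade,teal}; C8={rose,green,red,navy}).
Every remaining set overlaps one of these, and no 3 of the listed sets are pairwise disjoint, so 2 is the maximum.

2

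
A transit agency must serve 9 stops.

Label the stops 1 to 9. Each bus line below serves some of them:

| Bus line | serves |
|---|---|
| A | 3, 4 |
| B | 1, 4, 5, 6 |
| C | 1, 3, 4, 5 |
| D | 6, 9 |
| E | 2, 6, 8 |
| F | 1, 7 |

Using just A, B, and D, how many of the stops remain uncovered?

3

Union of A, B, D = {1, 3, 4, 5, 6, 9}.
Not covered: 2, 7, 8 — 3 stops.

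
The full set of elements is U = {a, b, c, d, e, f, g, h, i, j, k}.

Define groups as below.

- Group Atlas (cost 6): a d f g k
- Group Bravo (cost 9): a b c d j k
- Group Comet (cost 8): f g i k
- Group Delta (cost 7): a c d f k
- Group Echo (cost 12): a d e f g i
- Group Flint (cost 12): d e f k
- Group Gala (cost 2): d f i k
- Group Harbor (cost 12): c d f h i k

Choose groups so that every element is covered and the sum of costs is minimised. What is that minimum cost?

33

Bravo, Echo, Harbor together cover every element (Bravo ∪ Echo ∪ Harbor = {a, b, c, d, e, f, g, h, i, j, k}); total cost 9 + 12 + 12 = 33.
The greedy pick Gala, Bravo, Atlas, Echo, Harbor costs 41; no covering selection beats 33.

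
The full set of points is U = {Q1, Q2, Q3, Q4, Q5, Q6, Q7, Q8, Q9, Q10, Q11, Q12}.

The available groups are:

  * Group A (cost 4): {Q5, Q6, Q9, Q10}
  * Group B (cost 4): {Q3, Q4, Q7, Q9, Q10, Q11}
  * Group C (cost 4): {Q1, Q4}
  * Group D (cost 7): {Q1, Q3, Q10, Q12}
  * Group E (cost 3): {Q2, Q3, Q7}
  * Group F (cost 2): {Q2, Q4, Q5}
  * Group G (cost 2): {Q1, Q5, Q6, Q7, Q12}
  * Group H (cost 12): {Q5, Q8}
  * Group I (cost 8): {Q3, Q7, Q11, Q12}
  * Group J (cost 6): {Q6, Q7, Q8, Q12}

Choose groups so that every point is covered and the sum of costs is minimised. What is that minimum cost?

B, F, G, J together cover every point (B ∪ F ∪ G ∪ J = {Q1, Q2, Q3, Q4, Q5, Q6, Q7, Q8, Q9, Q10, Q11, Q12}); total cost 4 + 2 + 2 + 6 = 14.
No covering selection has total cost below 14.

14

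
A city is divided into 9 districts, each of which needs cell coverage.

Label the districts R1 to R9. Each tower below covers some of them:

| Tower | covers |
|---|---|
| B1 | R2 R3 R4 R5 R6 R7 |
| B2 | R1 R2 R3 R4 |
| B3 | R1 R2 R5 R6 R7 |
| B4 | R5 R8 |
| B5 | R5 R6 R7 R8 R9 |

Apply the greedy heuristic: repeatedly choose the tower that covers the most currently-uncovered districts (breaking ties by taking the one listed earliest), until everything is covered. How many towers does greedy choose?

3

Greedy: pick B1 (covers 6 new) → pick B5 (covers 2 new) → pick B2 (covers 1 new). Total picks: 3.
(The true minimum cover uses only 2 towers, so greedy is not optimal here.)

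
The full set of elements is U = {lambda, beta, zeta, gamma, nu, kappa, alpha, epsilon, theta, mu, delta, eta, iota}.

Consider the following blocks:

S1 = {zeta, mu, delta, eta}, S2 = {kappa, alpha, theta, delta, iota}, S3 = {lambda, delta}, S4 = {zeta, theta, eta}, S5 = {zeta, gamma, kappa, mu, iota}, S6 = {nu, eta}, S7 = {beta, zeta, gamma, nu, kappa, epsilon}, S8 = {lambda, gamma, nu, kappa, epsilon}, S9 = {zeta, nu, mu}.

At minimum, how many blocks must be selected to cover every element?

S1 and S2 and S3 and S7 together: S1 ∪ S2 ∪ S3 ∪ S7 = {lambda, beta, zeta, gamma, nu, kappa, alpha, epsilon, theta, mu, delta, eta, iota} — every element is covered.
No 3 of the 9 blocks cover everything (all 84 combinations miss at least one element), so 4 is optimal.

4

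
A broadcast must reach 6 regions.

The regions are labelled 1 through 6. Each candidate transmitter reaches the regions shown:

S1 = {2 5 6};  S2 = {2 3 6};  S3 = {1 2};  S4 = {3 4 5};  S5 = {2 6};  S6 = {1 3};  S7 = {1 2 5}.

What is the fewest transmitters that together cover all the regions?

3

S1 and S3 and S4 together: S1 ∪ S3 ∪ S4 = {1, 2, 3, 4, 5, 6} — every region is covered.
Only S4 contains 4, so S4 is forced; the remaining 3 regions need at least 2 more transmitters (each remaining transmitter adds at most 2) — so at least 3 transmitters are needed, and 3 is optimal.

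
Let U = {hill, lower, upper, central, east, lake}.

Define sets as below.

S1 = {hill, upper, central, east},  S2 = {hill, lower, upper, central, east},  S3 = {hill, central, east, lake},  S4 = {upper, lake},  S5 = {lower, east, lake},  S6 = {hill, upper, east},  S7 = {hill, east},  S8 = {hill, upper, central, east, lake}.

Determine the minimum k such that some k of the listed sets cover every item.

S1 and S5 together: S1 ∪ S5 = {hill, lower, upper, central, east, lake} — every item is covered.
No single set has all 6 items (the largest, S2, has 5), so 2 is optimal.

2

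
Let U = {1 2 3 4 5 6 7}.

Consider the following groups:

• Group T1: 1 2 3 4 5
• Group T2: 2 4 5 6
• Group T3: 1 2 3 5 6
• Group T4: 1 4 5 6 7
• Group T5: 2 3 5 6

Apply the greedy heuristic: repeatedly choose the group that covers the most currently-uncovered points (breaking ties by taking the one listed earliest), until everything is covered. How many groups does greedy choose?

Greedy: pick T1 (covers 5 new) → pick T4 (covers 2 new). Total picks: 2.

2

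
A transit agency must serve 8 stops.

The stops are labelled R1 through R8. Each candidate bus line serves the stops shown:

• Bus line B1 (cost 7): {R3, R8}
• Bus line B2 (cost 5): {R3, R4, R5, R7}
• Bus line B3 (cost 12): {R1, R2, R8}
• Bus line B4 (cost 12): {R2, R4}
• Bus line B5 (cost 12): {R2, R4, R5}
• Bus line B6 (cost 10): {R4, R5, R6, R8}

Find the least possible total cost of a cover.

27

B2, B3, B6 together cover every stop (B2 ∪ B3 ∪ B6 = {R1, R2, R3, R4, R5, R6, R7, R8}); total cost 5 + 12 + 10 = 27.
No covering selection has total cost below 27.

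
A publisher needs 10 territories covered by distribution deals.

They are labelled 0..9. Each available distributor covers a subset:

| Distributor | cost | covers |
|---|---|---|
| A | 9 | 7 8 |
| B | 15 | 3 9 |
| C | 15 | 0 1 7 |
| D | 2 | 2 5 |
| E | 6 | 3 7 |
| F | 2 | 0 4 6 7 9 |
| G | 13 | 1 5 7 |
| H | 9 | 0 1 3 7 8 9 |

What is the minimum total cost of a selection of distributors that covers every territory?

D, F, H together cover every territory (D ∪ F ∪ H = {0, 1, 2, 3, 4, 5, 6, 7, 8, 9}); total cost 2 + 2 + 9 = 13.
No covering selection has total cost below 13.

13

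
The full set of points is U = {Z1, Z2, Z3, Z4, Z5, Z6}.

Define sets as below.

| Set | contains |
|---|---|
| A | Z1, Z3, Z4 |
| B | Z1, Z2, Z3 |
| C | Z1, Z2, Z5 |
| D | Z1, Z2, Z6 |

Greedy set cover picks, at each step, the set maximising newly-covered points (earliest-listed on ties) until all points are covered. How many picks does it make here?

3

Greedy: pick A (covers 3 new) → pick C (covers 2 new) → pick D (covers 1 new). Total picks: 3.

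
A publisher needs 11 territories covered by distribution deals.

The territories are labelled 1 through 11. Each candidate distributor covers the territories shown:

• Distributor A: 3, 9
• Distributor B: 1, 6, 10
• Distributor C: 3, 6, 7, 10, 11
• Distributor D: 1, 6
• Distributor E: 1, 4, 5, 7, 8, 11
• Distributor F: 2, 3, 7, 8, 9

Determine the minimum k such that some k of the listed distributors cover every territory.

3

C and E and F together: C ∪ E ∪ F = {1, 2, 3, 4, 5, 6, 7, 8, 9, 10, 11} — every territory is covered.
Only F contains 2, so F is forced; the remaining 6 territories need at least 2 more distributors (each remaining distributor adds at most 4) — so at least 3 distributors are needed, and 3 is optimal.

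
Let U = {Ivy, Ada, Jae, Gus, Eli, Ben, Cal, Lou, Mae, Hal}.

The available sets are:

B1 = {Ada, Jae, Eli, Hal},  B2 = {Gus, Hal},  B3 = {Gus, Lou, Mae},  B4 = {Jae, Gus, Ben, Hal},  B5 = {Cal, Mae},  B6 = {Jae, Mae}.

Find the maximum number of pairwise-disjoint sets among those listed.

B4, B5 are pairwise disjoint (B4={Jae,Gus,Ben,Hal}; B5={Cal,Mae}).
Every remaining set overlaps one of these, and no 3 of the listed sets are pairwise disjoint, so 2 is the maximum.

2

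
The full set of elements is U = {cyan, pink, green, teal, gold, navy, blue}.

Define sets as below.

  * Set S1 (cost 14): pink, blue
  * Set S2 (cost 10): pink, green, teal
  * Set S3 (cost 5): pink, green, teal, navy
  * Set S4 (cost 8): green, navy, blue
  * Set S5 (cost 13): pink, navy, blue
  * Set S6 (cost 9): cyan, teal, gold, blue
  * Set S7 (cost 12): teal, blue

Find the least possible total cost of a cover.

S3, S6 together cover every element (S3 ∪ S6 = {cyan, pink, green, teal, gold, navy, blue}); total cost 5 + 9 = 14.
No covering selection has total cost below 14.

14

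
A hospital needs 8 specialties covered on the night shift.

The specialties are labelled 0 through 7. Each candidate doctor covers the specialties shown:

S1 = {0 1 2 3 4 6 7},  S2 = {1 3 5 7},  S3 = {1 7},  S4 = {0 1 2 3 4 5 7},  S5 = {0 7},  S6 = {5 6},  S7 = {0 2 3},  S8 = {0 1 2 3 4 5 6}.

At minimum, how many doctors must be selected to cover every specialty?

S1 and S6 together: S1 ∪ S6 = {0, 1, 2, 3, 4, 5, 6, 7} — every specialty is covered.
No single doctor has all 8 specialties (the largest, S1, has 7), so 2 is optimal.

2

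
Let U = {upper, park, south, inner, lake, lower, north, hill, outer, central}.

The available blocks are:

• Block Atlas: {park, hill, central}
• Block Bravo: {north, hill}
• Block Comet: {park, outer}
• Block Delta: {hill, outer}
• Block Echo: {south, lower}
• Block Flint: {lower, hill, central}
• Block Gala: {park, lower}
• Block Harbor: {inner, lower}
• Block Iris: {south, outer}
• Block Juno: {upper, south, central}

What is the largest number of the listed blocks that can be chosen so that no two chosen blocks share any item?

4

Bravo, Comet, Harbor, Juno are pairwise disjoint (Bravo={north,hill}; Comet={park,outer}; Harbor={inner,lower}; Juno={upper,south,central}).
Every remaining block overlaps one of these, and no 5 of the listed blocks are pairwise disjoint, so 4 is the maximum.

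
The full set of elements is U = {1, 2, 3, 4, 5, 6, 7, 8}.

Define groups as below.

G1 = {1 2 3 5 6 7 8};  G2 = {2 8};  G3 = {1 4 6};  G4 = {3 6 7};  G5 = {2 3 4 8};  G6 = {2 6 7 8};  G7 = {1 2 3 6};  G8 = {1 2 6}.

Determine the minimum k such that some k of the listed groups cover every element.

2

G1 and G3 together: G1 ∪ G3 = {1, 2, 3, 4, 5, 6, 7, 8} — every element is covered.
No single group has all 8 elements (the largest, G1, has 7), so 2 is optimal.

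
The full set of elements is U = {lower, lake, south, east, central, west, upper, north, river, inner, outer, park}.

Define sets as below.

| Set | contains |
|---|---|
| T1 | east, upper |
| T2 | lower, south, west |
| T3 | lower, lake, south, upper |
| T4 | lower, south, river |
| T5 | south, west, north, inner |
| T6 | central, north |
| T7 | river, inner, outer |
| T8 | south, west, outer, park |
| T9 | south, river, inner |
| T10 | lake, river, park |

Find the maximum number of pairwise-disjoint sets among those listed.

T1, T2, T6, T7 are pairwise disjoint (T1={east,upper}; T2={lower,south,west}; T6={central,north}; T7={river,inner,outer}).
Every remaining set overlaps one of these, and no 5 of the listed sets are pairwise disjoint, so 4 is the maximum.

4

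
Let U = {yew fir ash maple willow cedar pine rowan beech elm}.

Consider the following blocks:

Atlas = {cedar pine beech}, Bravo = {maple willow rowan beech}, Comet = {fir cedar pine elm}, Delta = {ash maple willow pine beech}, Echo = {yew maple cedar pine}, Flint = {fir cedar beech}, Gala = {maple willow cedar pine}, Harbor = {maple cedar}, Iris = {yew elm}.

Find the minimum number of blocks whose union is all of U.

Bravo, Comet, Delta, and Echo cover everything between them: the union {yew, fir, ash, maple, willow, cedar, pine, rowan, beech, elm} is all of U.
No 3 of the 9 blocks cover everything (all 84 combinations miss at least one item), so 4 is optimal.

4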